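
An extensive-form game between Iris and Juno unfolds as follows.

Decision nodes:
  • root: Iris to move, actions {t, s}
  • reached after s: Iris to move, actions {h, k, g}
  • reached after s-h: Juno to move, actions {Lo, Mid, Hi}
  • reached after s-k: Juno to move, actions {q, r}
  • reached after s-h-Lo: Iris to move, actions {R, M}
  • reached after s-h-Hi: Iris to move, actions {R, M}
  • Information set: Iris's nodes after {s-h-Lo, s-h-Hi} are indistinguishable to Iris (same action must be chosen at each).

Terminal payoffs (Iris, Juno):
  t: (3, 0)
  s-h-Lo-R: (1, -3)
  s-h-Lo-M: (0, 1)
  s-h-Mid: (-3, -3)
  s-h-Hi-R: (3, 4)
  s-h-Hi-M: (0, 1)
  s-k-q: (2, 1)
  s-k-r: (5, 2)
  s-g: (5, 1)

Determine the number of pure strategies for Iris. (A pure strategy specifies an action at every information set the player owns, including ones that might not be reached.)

Iris owns the root with actions {t, s} — two choices.
Iris owns the node after s with actions {h, k, g} — three choices.
Iris owns the information set {s-h-Lo, s-h-Hi} with actions {R, M} — two choices.
A pure strategy fixes one action at each information set independently, so the count is the product 2 × 3 × 2 = 12.

12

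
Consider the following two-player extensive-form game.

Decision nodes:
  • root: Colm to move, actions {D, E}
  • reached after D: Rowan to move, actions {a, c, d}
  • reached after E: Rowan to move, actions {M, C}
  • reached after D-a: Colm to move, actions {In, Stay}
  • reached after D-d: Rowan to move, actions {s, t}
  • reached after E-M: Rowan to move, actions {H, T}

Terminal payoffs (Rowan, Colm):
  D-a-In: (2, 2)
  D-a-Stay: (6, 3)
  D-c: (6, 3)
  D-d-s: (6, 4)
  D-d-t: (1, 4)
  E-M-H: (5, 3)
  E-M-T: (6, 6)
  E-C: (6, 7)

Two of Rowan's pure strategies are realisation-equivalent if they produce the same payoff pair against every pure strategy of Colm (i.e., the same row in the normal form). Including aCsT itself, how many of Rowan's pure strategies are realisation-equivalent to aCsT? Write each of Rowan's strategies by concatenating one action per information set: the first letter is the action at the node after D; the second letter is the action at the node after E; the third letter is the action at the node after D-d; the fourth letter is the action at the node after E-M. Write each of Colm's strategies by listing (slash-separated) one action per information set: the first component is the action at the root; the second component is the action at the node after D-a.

4

Row for aCsT (columns D/In, D/Stay, E/In, E/Stay): (2,2) (6,3) (6,7) (6,7).
Under aCsT, Rowan's choice at the node after D-d and at the node after E-M can never be reached regardless of what Colm does, so varying those choices leaves every outcome unchanged.
Holding the reachable choices fixed and varying the unreachable ones freely already gives 2 × 2 = 4 equivalent strategies.
No other strategy reproduces this row, so those 4 are the full class: aCsH, aCsT, aCtH, aCtT.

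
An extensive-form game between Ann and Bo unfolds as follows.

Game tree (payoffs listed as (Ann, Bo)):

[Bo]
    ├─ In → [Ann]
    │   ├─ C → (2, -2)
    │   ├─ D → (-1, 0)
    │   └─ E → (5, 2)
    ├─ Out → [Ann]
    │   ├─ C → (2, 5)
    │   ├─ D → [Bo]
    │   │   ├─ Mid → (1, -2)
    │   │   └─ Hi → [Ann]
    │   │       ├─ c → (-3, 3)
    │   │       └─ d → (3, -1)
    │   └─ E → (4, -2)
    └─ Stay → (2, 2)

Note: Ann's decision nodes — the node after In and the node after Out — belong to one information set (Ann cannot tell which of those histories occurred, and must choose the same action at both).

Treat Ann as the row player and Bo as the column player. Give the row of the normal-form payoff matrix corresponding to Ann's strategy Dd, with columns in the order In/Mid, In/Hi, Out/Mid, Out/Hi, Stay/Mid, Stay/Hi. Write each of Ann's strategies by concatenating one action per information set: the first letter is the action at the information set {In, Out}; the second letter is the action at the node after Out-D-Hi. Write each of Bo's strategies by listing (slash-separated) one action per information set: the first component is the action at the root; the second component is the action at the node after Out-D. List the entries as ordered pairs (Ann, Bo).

vs In/Mid: Bo plays In → Ann plays D at [In] → (-1, 0)
vs In/Hi: Bo plays In → Ann plays D at [In] → (-1, 0)
vs Out/Mid: Bo plays Out → Ann plays D at [Out] → Bo plays Mid at [Out-D] → (1, -2)
vs Out/Hi: Bo plays Out → Ann plays D at [Out] → Bo plays Hi at [Out-D] → Ann plays d at [Out-D-Hi] → (3, -1)
vs Stay/Mid: Bo plays Stay → (2, 2)
vs Stay/Hi: Bo plays Stay → (2, 2)

(-1,0) (-1,0) (1,-2) (3,-1) (2,2) (2,2)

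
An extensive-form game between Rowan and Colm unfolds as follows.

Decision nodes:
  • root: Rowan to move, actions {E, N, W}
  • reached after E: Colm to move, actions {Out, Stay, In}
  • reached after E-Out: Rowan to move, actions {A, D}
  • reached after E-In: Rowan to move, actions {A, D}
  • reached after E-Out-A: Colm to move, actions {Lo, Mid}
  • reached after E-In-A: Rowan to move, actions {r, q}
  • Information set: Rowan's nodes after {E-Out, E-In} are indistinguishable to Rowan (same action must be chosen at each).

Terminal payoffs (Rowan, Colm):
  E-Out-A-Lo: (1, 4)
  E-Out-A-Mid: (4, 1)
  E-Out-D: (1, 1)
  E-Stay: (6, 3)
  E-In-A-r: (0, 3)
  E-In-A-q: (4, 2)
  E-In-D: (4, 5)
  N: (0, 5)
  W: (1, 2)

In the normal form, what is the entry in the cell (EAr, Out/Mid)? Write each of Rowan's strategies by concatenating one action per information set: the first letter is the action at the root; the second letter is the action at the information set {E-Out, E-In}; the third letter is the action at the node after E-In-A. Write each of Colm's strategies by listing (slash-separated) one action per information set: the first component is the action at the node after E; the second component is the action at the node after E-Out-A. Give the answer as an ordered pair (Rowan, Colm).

(4, 1)

Trace the play path from the root:
  Rowan plays E
  Colm plays Out at [E]
  Rowan plays A at [E-Out]
  Colm plays Mid at [E-Out-A]
→ terminal payoff (4, 1).
(Rowan's choice at the node after E-In-A is never reached on this path, so it doesn't affect the outcome.)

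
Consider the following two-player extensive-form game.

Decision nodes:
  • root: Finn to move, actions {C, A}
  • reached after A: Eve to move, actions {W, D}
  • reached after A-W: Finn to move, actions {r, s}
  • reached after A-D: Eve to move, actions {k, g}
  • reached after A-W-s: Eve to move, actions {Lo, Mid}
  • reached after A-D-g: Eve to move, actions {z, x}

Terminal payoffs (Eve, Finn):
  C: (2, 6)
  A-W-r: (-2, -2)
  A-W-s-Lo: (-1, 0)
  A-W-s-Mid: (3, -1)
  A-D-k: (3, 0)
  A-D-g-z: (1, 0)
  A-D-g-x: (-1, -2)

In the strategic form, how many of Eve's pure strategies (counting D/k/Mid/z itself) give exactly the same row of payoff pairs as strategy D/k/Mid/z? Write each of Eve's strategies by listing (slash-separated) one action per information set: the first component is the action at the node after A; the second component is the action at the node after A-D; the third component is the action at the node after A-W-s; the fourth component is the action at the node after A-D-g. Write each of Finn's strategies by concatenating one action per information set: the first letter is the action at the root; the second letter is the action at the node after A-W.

4

Row for D/k/Mid/z (columns Cr, Cs, Ar, As): (2,6) (2,6) (3,0) (3,0).
Under D/k/Mid/z, Eve's choice at the node after A-W-s and at the node after A-D-g can never be reached regardless of what Finn does, so varying those choices leaves every outcome unchanged.
Holding the reachable choices fixed and varying the unreachable ones freely already gives 2 × 2 = 4 equivalent strategies.
No other strategy reproduces this row, so those 4 are the full class: D/k/Lo/z, D/k/Lo/x, D/k/Mid/z, D/k/Mid/x.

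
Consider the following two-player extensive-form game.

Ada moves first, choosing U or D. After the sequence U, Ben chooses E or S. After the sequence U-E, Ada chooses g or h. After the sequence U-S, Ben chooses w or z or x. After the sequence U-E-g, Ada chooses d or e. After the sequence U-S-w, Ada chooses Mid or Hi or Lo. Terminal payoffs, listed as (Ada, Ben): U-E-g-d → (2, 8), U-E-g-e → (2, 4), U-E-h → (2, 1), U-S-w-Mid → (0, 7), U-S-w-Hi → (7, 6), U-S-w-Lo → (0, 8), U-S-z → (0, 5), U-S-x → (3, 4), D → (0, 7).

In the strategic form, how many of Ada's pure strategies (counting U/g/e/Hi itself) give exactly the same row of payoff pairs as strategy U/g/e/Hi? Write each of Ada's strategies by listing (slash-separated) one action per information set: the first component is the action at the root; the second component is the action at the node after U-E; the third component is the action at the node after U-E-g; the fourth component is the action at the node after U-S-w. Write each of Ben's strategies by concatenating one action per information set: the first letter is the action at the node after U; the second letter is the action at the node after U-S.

1

Row for U/g/e/Hi (columns Ew, Ez, Ex, Sw, Sz, Sx): (2,4) (2,4) (2,4) (7,6) (0,5) (3,4).
Every one of Ada's information sets is on the play path for some reply by Ben when Ada follows U/g/e/Hi.
Changing the action at any of them therefore changes at least one column, so only U/g/e/Hi itself gives this row.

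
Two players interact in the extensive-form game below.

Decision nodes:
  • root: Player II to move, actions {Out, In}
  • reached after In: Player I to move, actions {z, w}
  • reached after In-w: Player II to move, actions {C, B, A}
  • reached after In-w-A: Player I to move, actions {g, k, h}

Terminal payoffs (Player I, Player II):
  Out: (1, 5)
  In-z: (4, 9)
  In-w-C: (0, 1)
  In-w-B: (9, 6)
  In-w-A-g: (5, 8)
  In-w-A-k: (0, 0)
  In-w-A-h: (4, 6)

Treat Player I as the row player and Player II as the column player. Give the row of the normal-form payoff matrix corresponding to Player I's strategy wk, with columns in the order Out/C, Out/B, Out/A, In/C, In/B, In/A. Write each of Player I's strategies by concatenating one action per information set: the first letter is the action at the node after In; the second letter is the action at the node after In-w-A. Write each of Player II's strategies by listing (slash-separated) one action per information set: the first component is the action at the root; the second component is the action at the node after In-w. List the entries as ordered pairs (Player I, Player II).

(1,5) (1,5) (1,5) (0,1) (9,6) (0,0)

vs Out/C: Player II plays Out → (1, 5)
vs Out/B: Player II plays Out → (1, 5)
vs Out/A: Player II plays Out → (1, 5)
vs In/C: Player II plays In → Player I plays w at [In] → Player II plays C at [In-w] → (0, 1)
vs In/B: Player II plays In → Player I plays w at [In] → Player II plays B at [In-w] → (9, 6)
vs In/A: Player II plays In → Player I plays w at [In] → Player II plays A at [In-w] → Player I plays k at [In-w-A] → (0, 0)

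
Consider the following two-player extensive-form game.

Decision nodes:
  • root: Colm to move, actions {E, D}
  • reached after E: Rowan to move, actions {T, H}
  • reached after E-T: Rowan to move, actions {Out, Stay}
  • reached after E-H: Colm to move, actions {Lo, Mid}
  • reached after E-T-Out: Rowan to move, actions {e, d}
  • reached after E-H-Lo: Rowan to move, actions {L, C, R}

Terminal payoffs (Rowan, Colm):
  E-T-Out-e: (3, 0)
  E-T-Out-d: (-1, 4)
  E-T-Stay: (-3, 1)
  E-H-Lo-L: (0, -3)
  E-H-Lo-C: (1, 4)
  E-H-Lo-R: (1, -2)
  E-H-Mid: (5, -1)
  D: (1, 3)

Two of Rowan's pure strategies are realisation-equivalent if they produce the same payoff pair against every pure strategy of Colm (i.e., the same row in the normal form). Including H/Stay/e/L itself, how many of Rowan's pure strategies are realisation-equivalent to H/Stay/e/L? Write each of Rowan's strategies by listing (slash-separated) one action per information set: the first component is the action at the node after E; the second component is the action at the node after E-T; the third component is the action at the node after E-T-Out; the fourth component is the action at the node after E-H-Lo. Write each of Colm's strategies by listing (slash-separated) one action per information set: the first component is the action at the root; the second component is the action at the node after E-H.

Row for H/Stay/e/L (columns E/Lo, E/Mid, D/Lo, D/Mid): (0,-3) (5,-1) (1,3) (1,3).
Under H/Stay/e/L, Rowan's choice at the node after E-T and at the node after E-T-Out can never be reached regardless of what Colm does, so varying those choices leaves every outcome unchanged.
Holding the reachable choices fixed and varying the unreachable ones freely already gives 2 × 2 = 4 equivalent strategies.
No other strategy reproduces this row, so those 4 are the full class: H/Out/e/L, H/Out/d/L, H/Stay/e/L, H/Stay/d/L.

4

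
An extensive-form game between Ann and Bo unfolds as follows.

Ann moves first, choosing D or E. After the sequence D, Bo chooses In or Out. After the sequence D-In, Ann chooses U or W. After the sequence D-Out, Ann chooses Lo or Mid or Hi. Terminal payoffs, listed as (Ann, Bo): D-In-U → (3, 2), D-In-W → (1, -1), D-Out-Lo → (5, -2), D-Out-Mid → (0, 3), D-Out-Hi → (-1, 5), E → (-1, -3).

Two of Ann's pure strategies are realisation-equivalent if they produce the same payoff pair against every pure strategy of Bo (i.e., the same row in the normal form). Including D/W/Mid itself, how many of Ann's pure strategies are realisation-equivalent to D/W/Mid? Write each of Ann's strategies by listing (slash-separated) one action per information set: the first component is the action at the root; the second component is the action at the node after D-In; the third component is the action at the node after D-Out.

Row for D/W/Mid (columns In, Out): (1,-1) (0,3).
Every one of Ann's information sets is on the play path for some reply by Bo when Ann follows D/W/Mid.
Changing the action at any of them therefore changes at least one column, so only D/W/Mid itself gives this row.

1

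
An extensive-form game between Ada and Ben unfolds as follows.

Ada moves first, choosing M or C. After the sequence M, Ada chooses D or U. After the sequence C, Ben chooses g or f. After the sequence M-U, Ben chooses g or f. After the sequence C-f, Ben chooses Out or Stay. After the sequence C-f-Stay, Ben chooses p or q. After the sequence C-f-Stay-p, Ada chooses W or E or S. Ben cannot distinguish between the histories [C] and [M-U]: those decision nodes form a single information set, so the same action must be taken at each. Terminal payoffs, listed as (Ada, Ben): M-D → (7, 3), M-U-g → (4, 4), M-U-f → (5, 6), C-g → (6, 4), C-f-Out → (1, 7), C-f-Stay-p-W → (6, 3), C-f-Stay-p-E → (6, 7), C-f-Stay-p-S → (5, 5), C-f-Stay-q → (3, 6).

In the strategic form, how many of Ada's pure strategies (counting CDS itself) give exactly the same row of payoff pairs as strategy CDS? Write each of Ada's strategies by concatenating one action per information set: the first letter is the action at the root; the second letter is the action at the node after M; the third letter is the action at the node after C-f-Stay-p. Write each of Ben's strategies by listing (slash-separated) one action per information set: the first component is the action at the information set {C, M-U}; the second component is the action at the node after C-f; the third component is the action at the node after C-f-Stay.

Row for CDS (columns g/Out/p, g/Out/q, g/Stay/p, g/Stay/q, f/Out/p, f/Out/q, f/Stay/p, f/Stay/q): (6,4) (6,4) (6,4) (6,4) (1,7) (1,7) (5,5) (3,6).
Under CDS, Ada's choice at the node after M can never be reached regardless of what Ben does, so varying those choices leaves every outcome unchanged.
Holding the reachable choices fixed and varying the unreachable one freely already gives 2 equivalent strategies.
No other strategy reproduces this row, so those 2 are the full class: CDS, CUS.

2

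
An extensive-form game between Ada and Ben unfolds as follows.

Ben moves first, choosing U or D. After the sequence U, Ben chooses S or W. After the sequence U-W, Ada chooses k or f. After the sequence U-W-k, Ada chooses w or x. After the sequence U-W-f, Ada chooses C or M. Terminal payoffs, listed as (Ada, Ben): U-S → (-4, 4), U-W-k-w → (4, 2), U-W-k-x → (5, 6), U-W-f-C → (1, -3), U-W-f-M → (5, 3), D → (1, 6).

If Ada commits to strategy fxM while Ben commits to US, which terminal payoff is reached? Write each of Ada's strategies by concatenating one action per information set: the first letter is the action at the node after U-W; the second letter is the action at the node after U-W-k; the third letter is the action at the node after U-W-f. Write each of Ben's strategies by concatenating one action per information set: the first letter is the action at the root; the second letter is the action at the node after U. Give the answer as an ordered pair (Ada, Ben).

Trace the play path from the root:
  Ben plays U
  Ben plays S at [U]
→ terminal payoff (-4, 4).
(Ada's choice at the node after U-W is never reached on this path, so it doesn't affect the outcome.)

(-4, 4)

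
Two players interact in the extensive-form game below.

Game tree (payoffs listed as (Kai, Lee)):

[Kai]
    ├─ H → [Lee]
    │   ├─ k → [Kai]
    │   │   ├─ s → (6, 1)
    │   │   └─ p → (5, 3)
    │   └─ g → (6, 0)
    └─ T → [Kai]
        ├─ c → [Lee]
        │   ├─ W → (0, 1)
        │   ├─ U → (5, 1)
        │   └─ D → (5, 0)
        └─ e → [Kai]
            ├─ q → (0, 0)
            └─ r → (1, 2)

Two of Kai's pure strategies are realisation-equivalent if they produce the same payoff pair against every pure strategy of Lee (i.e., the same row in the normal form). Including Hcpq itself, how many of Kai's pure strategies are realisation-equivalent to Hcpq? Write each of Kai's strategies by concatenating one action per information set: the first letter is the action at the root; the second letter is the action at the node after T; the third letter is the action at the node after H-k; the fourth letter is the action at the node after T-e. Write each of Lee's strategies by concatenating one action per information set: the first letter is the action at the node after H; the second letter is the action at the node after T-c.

Row for Hcpq (columns kW, kU, kD, gW, gU, gD): (5,3) (5,3) (5,3) (6,0) (6,0) (6,0).
Under Hcpq, Kai's choice at the node after T and at the node after T-e can never be reached regardless of what Lee does, so varying those choices leaves every outcome unchanged.
Holding the reachable choices fixed and varying the unreachable ones freely already gives 2 × 2 = 4 equivalent strategies.
No other strategy reproduces this row, so those 4 are the full class: Hcpq, Hcpr, Hepq, Hepr.

4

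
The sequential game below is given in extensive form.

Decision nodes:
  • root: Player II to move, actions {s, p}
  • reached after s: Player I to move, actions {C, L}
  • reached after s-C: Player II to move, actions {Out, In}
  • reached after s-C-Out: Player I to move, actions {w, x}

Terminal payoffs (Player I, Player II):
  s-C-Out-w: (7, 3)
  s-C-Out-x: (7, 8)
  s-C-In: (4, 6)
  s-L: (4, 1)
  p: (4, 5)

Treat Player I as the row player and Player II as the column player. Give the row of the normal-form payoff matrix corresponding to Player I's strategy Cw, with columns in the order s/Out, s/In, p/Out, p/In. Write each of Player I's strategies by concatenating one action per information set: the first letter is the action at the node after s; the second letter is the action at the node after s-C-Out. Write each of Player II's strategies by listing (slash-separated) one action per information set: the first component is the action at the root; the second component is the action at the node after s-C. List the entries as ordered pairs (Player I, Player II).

vs s/Out: Player II plays s → Player I plays C at [s] → Player II plays Out at [s-C] → Player I plays w at [s-C-Out] → (7, 3)
vs s/In: Player II plays s → Player I plays C at [s] → Player II plays In at [s-C] → (4, 6)
vs p/Out: Player II plays p → (4, 5)
vs p/In: Player II plays p → (4, 5)

(7,3) (4,6) (4,5) (4,5)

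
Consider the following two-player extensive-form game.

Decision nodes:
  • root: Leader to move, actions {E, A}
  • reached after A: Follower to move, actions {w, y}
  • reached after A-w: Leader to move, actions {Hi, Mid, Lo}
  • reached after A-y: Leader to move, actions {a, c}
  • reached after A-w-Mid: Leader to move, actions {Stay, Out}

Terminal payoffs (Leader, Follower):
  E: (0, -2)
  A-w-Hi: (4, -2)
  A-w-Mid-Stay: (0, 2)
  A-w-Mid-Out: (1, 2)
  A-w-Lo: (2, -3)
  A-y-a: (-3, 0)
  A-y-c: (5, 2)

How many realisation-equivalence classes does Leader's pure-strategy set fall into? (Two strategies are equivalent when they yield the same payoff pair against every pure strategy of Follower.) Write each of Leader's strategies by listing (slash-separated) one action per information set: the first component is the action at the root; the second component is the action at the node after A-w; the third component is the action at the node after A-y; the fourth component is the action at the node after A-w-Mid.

9

Leader has 24 pure strategies: E/Hi/a/Stay, E/Hi/a/Out, E/Hi/c/Stay, E/Hi/c/Out, E/Mid/a/Stay, E/Mid/a/Out, E/Mid/c/Stay, E/Mid/c/Out, E/Lo/a/Stay, E/Lo/a/Out, E/Lo/c/Stay, E/Lo/c/Out, A/Hi/a/Stay, A/Hi/a/Out, A/Hi/c/Stay, A/Hi/c/Out, A/Mid/a/Stay, A/Mid/a/Out, A/Mid/c/Stay, A/Mid/c/Out, A/Lo/a/Stay, A/Lo/a/Out, A/Lo/c/Stay, A/Lo/c/Out. Columns: w, y.
{E/Hi/a/Stay, E/Hi/a/Out, E/Hi/c/Stay, E/Hi/c/Out, E/Mid/a/Stay, E/Mid/a/Out, E/Mid/c/Stay, E/Mid/c/Out, E/Lo/a/Stay, E/Lo/a/Out, E/Lo/c/Stay, E/Lo/c/Out} → row (0,-2) (0,-2)
{A/Hi/a/Stay, A/Hi/a/Out} → row (4,-2) (-3,0)
{A/Hi/c/Stay, A/Hi/c/Out} → row (4,-2) (5,2)
{A/Mid/a/Stay} → row (0,2) (-3,0)
{A/Mid/a/Out} → row (1,2) (-3,0)
{A/Mid/c/Stay} → row (0,2) (5,2)
{A/Mid/c/Out} → row (1,2) (5,2)
{A/Lo/a/Stay, A/Lo/a/Out} → row (2,-3) (-3,0)
{A/Lo/c/Stay, A/Lo/c/Out} → row (2,-3) (5,2)
That's 9 distinct rows out of 24 strategies.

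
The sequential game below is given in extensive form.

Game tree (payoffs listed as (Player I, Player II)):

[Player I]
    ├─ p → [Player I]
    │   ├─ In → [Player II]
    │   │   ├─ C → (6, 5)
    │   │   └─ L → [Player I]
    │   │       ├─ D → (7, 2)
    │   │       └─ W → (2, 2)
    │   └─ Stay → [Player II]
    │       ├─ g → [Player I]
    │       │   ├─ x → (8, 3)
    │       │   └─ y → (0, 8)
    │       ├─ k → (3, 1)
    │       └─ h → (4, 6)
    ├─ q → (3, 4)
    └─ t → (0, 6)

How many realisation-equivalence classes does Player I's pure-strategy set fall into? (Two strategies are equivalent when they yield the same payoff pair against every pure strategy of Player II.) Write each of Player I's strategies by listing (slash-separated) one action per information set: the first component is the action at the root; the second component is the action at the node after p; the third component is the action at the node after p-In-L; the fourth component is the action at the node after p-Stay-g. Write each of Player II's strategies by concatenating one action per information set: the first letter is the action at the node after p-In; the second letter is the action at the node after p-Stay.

Player I has 24 pure strategies: p/In/D/x, p/In/D/y, p/In/W/x, p/In/W/y, p/Stay/D/x, p/Stay/D/y, p/Stay/W/x, p/Stay/W/y, q/In/D/x, q/In/D/y, q/In/W/x, q/In/W/y, q/Stay/D/x, q/Stay/D/y, q/Stay/W/x, q/Stay/W/y, t/In/D/x, t/In/D/y, t/In/W/x, t/In/W/y, t/Stay/D/x, t/Stay/D/y, t/Stay/W/x, t/Stay/W/y. Columns: Cg, Ck, Ch, Lg, Lk, Lh.
{p/In/D/x, p/In/D/y} → row (6,5) (6,5) (6,5) (7,2) (7,2) (7,2)
{p/In/W/x, p/In/W/y} → row (6,5) (6,5) (6,5) (2,2) (2,2) (2,2)
{p/Stay/D/x, p/Stay/W/x} → row (8,3) (3,1) (4,6) (8,3) (3,1) (4,6)
{p/Stay/D/y, p/Stay/W/y} → row (0,8) (3,1) (4,6) (0,8) (3,1) (4,6)
{q/In/D/x, q/In/D/y, q/In/W/x, q/In/W/y, q/Stay/D/x, q/Stay/D/y, q/Stay/W/x, q/Stay/W/y} → row (3,4) (3,4) (3,4) (3,4) (3,4) (3,4)
{t/In/D/x, t/In/D/y, t/In/W/x, t/In/W/y, t/Stay/D/x, t/Stay/D/y, t/Stay/W/x, t/Stay/W/y} → row (0,6) (0,6) (0,6) (0,6) (0,6) (0,6)
That's 6 distinct rows out of 24 strategies.

6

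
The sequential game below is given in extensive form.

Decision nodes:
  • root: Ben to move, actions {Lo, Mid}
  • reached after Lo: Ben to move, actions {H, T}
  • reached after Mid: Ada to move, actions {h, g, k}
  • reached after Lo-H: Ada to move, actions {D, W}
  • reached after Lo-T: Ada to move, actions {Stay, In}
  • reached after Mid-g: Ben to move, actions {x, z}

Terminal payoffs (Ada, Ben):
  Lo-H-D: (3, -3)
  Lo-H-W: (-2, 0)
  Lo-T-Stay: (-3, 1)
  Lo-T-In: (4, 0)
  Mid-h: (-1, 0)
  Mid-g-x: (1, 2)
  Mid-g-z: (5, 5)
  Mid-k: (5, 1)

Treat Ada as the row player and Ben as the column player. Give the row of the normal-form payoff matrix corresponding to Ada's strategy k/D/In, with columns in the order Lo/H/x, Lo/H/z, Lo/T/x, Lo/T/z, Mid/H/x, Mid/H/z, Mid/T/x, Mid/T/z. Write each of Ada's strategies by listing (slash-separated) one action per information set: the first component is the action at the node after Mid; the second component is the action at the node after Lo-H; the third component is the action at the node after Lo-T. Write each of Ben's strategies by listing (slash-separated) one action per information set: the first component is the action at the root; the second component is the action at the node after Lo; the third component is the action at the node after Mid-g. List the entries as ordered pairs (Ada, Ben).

(3,-3) (3,-3) (4,0) (4,0) (5,1) (5,1) (5,1) (5,1)

vs Lo/H/x: Ben plays Lo → Ben plays H at [Lo] → Ada plays D at [Lo-H] → (3, -3)
vs Lo/H/z: Ben plays Lo → Ben plays H at [Lo] → Ada plays D at [Lo-H] → (3, -3)
vs Lo/T/x: Ben plays Lo → Ben plays T at [Lo] → Ada plays In at [Lo-T] → (4, 0)
vs Lo/T/z: Ben plays Lo → Ben plays T at [Lo] → Ada plays In at [Lo-T] → (4, 0)
vs Mid/H/x: Ben plays Mid → Ada plays k at [Mid] → (5, 1)
vs Mid/H/z: Ben plays Mid → Ada plays k at [Mid] → (5, 1)
vs Mid/T/x: Ben plays Mid → Ada plays k at [Mid] → (5, 1)
vs Mid/T/z: Ben plays Mid → Ada plays k at [Mid] → (5, 1)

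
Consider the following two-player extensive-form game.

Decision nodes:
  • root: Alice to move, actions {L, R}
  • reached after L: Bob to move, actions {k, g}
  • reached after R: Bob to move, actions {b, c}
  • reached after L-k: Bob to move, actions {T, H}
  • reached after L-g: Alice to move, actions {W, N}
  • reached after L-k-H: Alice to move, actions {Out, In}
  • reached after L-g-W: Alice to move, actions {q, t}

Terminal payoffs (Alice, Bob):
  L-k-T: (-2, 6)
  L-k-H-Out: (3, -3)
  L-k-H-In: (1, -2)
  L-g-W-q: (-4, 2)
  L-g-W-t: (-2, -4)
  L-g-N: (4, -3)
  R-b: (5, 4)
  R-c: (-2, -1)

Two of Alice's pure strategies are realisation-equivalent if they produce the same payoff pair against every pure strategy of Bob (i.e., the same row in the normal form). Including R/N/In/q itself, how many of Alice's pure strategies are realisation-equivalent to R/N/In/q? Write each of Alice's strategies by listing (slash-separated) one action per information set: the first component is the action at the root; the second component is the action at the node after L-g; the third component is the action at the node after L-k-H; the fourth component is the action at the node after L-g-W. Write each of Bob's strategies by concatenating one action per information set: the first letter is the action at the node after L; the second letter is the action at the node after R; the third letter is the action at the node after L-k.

8

Row for R/N/In/q (columns kbT, kbH, kcT, kcH, gbT, gbH, gcT, gcH): (5,4) (5,4) (-2,-1) (-2,-1) (5,4) (5,4) (-2,-1) (-2,-1).
Under R/N/In/q, Alice's choice at the node after L-g and at the node after L-k-H and at the node after L-g-W can never be reached regardless of what Bob does, so varying those choices leaves every outcome unchanged.
Holding the reachable choices fixed and varying the unreachable ones freely already gives 2 × 2 × 2 = 8 equivalent strategies.
No other strategy reproduces this row, so those 8 are the full class: R/W/Out/q, R/W/Out/t, R/W/In/q, R/W/In/t, R/N/Out/q, R/N/Out/t, R/N/In/q, R/N/In/t.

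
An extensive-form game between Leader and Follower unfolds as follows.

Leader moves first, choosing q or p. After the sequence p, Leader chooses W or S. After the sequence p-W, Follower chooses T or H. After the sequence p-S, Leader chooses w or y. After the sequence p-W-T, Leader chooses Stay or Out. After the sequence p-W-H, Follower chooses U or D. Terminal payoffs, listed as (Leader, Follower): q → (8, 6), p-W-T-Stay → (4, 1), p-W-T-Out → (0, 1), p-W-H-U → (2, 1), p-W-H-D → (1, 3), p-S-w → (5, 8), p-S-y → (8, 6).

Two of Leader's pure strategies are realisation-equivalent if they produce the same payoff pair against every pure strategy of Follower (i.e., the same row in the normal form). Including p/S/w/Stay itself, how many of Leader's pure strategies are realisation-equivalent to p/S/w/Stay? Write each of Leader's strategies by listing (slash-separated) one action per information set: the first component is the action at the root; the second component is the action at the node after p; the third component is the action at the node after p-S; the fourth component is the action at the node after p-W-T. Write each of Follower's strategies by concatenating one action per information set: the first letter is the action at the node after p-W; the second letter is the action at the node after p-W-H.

2

Row for p/S/w/Stay (columns TU, TD, HU, HD): (5,8) (5,8) (5,8) (5,8).
Under p/S/w/Stay, Leader's choice at the node after p-W-T can never be reached regardless of what Follower does, so varying those choices leaves every outcome unchanged.
Holding the reachable choices fixed and varying the unreachable one freely already gives 2 equivalent strategies.
No other strategy reproduces this row, so those 2 are the full class: p/S/w/Stay, p/S/w/Out.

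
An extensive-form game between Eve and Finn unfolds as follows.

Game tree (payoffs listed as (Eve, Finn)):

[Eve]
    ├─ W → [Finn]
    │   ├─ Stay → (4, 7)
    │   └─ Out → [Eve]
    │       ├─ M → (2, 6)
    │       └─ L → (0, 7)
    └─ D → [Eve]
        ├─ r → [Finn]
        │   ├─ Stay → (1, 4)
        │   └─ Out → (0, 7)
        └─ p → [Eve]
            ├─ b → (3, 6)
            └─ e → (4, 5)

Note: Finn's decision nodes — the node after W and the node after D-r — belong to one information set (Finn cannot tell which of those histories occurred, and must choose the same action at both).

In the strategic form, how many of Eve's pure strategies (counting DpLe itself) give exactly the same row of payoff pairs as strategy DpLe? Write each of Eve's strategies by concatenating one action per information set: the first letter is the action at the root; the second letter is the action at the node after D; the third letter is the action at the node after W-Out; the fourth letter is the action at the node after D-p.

2

Row for DpLe (columns Stay, Out): (4,5) (4,5).
Under DpLe, Eve's choice at the node after W-Out can never be reached regardless of what Finn does, so varying those choices leaves every outcome unchanged.
Holding the reachable choices fixed and varying the unreachable one freely already gives 2 equivalent strategies.
No other strategy reproduces this row, so those 2 are the full class: DpMe, DpLe.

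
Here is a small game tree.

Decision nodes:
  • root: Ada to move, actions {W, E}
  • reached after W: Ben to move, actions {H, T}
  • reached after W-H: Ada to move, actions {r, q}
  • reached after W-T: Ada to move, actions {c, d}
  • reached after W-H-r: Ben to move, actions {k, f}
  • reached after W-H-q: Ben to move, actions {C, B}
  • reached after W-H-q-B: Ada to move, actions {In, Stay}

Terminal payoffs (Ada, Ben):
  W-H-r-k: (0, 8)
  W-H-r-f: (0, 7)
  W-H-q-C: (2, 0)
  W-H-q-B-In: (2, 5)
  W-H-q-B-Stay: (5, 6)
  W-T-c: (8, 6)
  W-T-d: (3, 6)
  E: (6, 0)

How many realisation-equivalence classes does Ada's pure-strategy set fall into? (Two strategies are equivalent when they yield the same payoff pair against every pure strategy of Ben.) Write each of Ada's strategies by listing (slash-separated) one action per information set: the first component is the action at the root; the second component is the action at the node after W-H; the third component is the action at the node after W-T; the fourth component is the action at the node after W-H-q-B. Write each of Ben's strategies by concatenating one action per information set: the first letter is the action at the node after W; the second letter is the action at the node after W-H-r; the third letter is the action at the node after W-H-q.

Ada has 16 pure strategies: W/r/c/In, W/r/c/Stay, W/r/d/In, W/r/d/Stay, W/q/c/In, W/q/c/Stay, W/q/d/In, W/q/d/Stay, E/r/c/In, E/r/c/Stay, E/r/d/In, E/r/d/Stay, E/q/c/In, E/q/c/Stay, E/q/d/In, E/q/d/Stay. Columns: HkC, HkB, HfC, HfB, TkC, TkB, TfC, TfB.
{W/r/c/In, W/r/c/Stay} → row (0,8) (0,8) (0,7) (0,7) (8,6) (8,6) (8,6) (8,6)
{W/r/d/In, W/r/d/Stay} → row (0,8) (0,8) (0,7) (0,7) (3,6) (3,6) (3,6) (3,6)
{W/q/c/In} → row (2,0) (2,5) (2,0) (2,5) (8,6) (8,6) (8,6) (8,6)
{W/q/c/Stay} → row (2,0) (5,6) (2,0) (5,6) (8,6) (8,6) (8,6) (8,6)
{W/q/d/In} → row (2,0) (2,5) (2,0) (2,5) (3,6) (3,6) (3,6) (3,6)
{W/q/d/Stay} → row (2,0) (5,6) (2,0) (5,6) (3,6) (3,6) (3,6) (3,6)
{E/r/c/In, E/r/c/Stay, E/r/d/In, E/r/d/Stay, E/q/c/In, E/q/c/Stay, E/q/d/In, E/q/d/Stay} → row (6,0) (6,0) (6,0) (6,0) (6,0) (6,0) (6,0) (6,0)
That's 7 distinct rows out of 16 strategies.

7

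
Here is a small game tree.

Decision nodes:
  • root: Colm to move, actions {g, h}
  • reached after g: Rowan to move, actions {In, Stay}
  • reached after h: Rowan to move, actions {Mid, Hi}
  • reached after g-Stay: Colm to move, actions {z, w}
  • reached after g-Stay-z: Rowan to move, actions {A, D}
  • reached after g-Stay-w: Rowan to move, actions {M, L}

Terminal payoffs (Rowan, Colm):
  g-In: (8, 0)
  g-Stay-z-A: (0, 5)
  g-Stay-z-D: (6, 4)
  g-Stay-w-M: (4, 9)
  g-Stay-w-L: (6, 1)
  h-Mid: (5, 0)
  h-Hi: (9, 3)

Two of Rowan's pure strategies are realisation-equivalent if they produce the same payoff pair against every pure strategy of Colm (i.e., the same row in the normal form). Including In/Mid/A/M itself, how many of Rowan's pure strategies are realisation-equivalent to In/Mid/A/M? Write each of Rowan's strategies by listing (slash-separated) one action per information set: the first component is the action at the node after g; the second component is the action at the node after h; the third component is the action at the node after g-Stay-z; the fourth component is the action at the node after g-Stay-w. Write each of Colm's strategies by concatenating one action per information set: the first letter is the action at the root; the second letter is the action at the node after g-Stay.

4

Row for In/Mid/A/M (columns gz, gw, hz, hw): (8,0) (8,0) (5,0) (5,0).
Under In/Mid/A/M, Rowan's choice at the node after g-Stay-z and at the node after g-Stay-w can never be reached regardless of what Colm does, so varying those choices leaves every outcome unchanged.
Holding the reachable choices fixed and varying the unreachable ones freely already gives 2 × 2 = 4 equivalent strategies.
No other strategy reproduces this row, so those 4 are the full class: In/Mid/A/M, In/Mid/A/L, In/Mid/D/M, In/Mid/D/L.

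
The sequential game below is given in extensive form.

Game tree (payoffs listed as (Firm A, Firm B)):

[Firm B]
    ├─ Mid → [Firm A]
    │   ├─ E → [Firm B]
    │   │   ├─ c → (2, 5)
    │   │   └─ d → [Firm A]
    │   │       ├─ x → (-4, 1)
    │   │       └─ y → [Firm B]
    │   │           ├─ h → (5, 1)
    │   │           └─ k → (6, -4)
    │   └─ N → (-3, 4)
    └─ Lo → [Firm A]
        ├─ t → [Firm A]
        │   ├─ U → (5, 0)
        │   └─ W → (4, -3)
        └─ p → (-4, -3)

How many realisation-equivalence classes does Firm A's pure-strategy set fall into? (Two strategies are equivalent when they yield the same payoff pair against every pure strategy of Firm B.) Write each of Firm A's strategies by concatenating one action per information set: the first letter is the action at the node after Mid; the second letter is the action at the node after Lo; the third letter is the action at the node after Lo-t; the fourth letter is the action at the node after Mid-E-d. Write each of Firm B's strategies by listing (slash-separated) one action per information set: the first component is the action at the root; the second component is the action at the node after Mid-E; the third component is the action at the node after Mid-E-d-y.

9

Firm A has 16 pure strategies: EtUx, EtUy, EtWx, EtWy, EpUx, EpUy, EpWx, EpWy, NtUx, NtUy, NtWx, NtWy, NpUx, NpUy, NpWx, NpWy. Columns: Mid/c/h, Mid/c/k, Mid/d/h, Mid/d/k, Lo/c/h, Lo/c/k, Lo/d/h, Lo/d/k.
{EtUx} → row (2,5) (2,5) (-4,1) (-4,1) (5,0) (5,0) (5,0) (5,0)
{EtUy} → row (2,5) (2,5) (5,1) (6,-4) (5,0) (5,0) (5,0) (5,0)
{EtWx} → row (2,5) (2,5) (-4,1) (-4,1) (4,-3) (4,-3) (4,-3) (4,-3)
{EtWy} → row (2,5) (2,5) (5,1) (6,-4) (4,-3) (4,-3) (4,-3) (4,-3)
{EpUx, EpWx} → row (2,5) (2,5) (-4,1) (-4,1) (-4,-3) (-4,-3) (-4,-3) (-4,-3)
{EpUy, EpWy} → row (2,5) (2,5) (5,1) (6,-4) (-4,-3) (-4,-3) (-4,-3) (-4,-3)
{NtUx, NtUy} → row (-3,4) (-3,4) (-3,4) (-3,4) (5,0) (5,0) (5,0) (5,0)
{NtWx, NtWy} → row (-3,4) (-3,4) (-3,4) (-3,4) (4,-3) (4,-3) (4,-3) (4,-3)
{NpUx, NpUy, NpWx, NpWy} → row (-3,4) (-3,4) (-3,4) (-3,4) (-4,-3) (-4,-3) (-4,-3) (-4,-3)
That's 9 distinct rows out of 16 strategies.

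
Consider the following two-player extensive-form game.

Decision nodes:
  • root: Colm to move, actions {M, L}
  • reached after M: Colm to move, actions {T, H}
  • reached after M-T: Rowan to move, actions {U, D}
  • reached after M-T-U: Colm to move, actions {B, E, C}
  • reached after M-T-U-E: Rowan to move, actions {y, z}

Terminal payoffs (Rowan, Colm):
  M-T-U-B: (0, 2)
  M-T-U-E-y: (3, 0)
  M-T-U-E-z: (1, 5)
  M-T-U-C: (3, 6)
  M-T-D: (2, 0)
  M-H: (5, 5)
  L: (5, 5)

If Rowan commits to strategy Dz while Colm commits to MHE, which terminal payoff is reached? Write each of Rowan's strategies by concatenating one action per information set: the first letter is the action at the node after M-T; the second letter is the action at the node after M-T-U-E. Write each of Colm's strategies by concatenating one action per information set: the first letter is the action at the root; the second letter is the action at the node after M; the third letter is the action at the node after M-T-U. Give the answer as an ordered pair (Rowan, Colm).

(5, 5)

Trace the play path from the root:
  Colm plays M
  Colm plays H at [M]
→ terminal payoff (5, 5).
(Rowan's choice at the node after M-T is never reached on this path, so it doesn't affect the outcome.)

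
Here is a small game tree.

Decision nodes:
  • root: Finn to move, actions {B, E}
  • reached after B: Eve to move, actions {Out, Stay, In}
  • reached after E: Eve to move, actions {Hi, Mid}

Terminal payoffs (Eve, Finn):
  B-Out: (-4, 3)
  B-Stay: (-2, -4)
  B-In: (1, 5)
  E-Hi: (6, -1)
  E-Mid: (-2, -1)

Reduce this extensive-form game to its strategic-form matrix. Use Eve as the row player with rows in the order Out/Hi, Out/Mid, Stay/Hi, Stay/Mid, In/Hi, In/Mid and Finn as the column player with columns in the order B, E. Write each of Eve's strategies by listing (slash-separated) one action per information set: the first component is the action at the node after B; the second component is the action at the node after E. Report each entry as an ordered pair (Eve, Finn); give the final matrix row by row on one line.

                B        E
  Out/Hi   (-4,3)   (6,-1)
 Out/Mid   (-4,3)  (-2,-1)
 Stay/Hi  (-2,-4)   (6,-1)
Stay/Mid  (-2,-4)  (-2,-1)
   In/Hi    (1,5)   (6,-1)
  In/Mid    (1,5)  (-2,-1)

Out/Hi: (-4,3) (6,-1) | Out/Mid: (-4,3) (-2,-1) | Stay/Hi: (-2,-4) (6,-1) | Stay/Mid: (-2,-4) (-2,-1) | In/Hi: (1,5) (6,-1) | In/Mid: (1,5) (-2,-1)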